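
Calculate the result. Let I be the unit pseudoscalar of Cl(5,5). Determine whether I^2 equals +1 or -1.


The pseudoscalar I = e1...e_n (product of all n generators) of Cl(p,q) satisfies I^2 = (-1)^(q + n(n-1)/2).
p = 5, q = 5, n = p + q = 10
n(n-1)/2 = 10 * 9 / 2 = 45
Exponent = q + n(n-1)/2 = 5 + 45 = 50
I^2 = (-1)^50 = +1


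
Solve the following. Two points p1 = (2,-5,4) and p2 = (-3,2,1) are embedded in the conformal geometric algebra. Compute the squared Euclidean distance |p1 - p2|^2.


p1 - p2 = (5, -7, 3)
|p1 - p2|^2 = 5^2 + (-7)^2 + 3^2
= 25 + 49 + 9
= 83


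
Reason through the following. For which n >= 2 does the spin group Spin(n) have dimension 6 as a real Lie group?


dim Spin(n) = dim so(n) = n(n-1)/2.
Solve n(n-1)/2 = 6, i.e. n^2 - n - 12 = 0.
Discriminant = 1 + 8*6 = 49
n = (1 + sqrt(49))/2 = (1 + 7)/2 = 4


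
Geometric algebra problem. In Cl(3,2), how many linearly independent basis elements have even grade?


Even subalgebra dimension = 2^(n-1)
n = 3 + 2 = 5
2^(5 - 1) = 2^4 = 16
Verification: sum of C(5,k) for even k = 1 + 10 + 5 = 16
Result = 16


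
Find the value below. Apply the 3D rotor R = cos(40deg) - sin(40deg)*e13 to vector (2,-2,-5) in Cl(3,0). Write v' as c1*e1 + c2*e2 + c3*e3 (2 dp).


Rotor R = cos(40deg) - sin(40deg)*e13
Rotation angle theta = 2 * 40 = 80 degrees in the e13 plane (e1 -> e3).
The component perpendicular to the plane (e2) is invariant: v'_2 = v2 = -2.00
cos(80deg) = 0.1736, sin(80deg) = 0.9848
v'_1 = v1*cos(theta) - v3*sin(theta) = 2*0.1736 - (-5)*0.9848 = 5.27
v'_3 = v1*sin(theta) + v3*cos(theta) = 2*0.9848 + (-5)*0.1736 = 1.10
v' = 5.27*e1 - 2.00*e2 + 1.10*e3


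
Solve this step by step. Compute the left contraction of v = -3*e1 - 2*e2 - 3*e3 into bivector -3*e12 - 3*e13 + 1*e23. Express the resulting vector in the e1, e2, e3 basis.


Left contraction v _| B = <vB>_1 (grade-1 part of the geometric product vB).
Using e1_|e12 = e2, e2_|e12 = -e1, e1_|e13 = e3, e3_|e13 = -e1, e2_|e23 = e3, e3_|e23 = -e2:
e1 coeff: -v2*b12 - v3*b13 = -(-2)*(-3) - (-3)*(-3) = -15
e2 coeff: v1*b12 - v3*b23 = (-3)*(-3) - (-3)*(1) = 12
e3 coeff: v1*b13 + v2*b23 = (-3)*(-3) + (-2)*(1) = 7
v _| B = -15*e1 + 12*e2 + 7*e3


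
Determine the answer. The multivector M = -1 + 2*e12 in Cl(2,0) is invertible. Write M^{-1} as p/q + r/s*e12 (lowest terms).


M = -1 + 2*e12, where e12^2 = -1.
Since M commutes with its reverse ~M = a - b*e12, M * ~M = a^2 - b^2*e12^2 = a^2 + b^2.
So M^{-1} = ~M / (a^2 + b^2) = (a - b*e12)/(a^2 + b^2).
a^2 + b^2 = 1 + 4 = 5
Scalar part = -1/5 = -1/5
Bivector coeff = -2/5 = -2/5
M^{-1} = -1/5 - 2/5*e12


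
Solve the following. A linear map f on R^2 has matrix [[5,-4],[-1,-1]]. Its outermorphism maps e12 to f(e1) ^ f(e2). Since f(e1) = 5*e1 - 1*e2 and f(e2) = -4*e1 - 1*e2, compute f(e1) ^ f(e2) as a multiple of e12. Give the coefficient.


The outermorphism of a linear map f sends e1^e2 to f(e1)^f(e2).
f(e1) = 5*e1 - 1*e2
f(e2) = -4*e1 - 1*e2
f(e1) ^ f(e2) = (5*e1 - 1*e2) ^ (-4*e1 - 1*e2)
= 5*(-1)*e12 + (-1)*(-4)*e21
= (-5 - 4)*e12
= -9*e12
Coefficient = -9


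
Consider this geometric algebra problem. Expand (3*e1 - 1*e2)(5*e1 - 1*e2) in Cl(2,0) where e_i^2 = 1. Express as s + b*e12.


Expand: (3*e1 - 1*e2)(5*e1 - 1*e2)
= 3*5*e1e1 + 3*(-1)*e1e2 + (-1)*5*e2e1 + (-1)*(-1)*e2e2
Using e1^2 = e2^2 = 1, e2e1 = -e1e2:
Scalar part s = 3*5 + (-1)*(-1) = 15 + 1 = 16
Bivector part b = 3*(-1) - (-1)*5 = -3 - (-5) = 2
uv = 16 + 2*e12


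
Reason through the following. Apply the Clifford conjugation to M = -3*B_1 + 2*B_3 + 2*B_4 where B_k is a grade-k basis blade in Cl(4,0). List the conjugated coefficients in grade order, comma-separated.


Clifford conjugate sign for grade k: (-1)^(k(k+1)/2)
Grade 1: (-1)^(1*2/2) = (-1)^1 = -1, coeff -3 -> 3
Grade 3: (-1)^(3*4/2) = (-1)^6 = 1, coeff 2 -> 2
Grade 4: (-1)^(4*5/2) = (-1)^10 = 1, coeff 2 -> 2
Conjugated coefficients: 3, 2, 2


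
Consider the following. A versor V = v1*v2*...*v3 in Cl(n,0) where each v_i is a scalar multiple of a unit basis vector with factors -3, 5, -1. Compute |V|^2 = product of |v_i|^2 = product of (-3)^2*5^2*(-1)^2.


Each vector v_i has |v_i|^2 = s_i^2
Squared scales: (-3)^2 = 9, 5^2 = 25, (-1)^2 = 1
|V|^2 = 9 * 25 * 1
= 225


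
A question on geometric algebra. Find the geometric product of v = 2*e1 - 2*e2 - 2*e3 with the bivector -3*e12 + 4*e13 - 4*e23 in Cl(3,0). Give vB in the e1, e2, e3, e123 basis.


vB has grade-1 (vector) and grade-3 (trivector) parts: vB = (v _| B) + (v ^ B).
Vector part <vB>_1:
  e1: -v2*b12 - v3*b13 = -(-2)*(-3) - (-2)*(4) = 2
  e2: v1*b12 - v3*b23 = (2)*(-3) - (-2)*(-4) = -14
  e3: v1*b13 + v2*b23 = (2)*(4) + (-2)*(-4) = 16
Trivector part <vB>_3:
  e123: v1*b23 - v2*b13 + v3*b12 = (2)*(-4) - (-2)*(4) + (-2)*(-3) = 6
vB = 2*e1 - 14*e2 + 16*e3 + 6*e123


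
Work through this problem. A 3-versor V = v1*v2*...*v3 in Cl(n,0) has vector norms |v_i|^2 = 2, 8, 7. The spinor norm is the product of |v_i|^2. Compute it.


Spinor norm N(V) = |v1|^2 * |v2|^2 * ... * |v3|^2
= 2 * 8 * 7
Running product: 2, 16, 112
N(V) = 112


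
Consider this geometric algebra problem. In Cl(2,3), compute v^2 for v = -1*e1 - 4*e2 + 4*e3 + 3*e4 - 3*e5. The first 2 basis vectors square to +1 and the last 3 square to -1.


v^2 = sum of c_i^2 * e_i^2
Positive signature terms (e_i^2 = +1): (-1)^2 + (-4)^2 = 17
Negative signature terms (e_j^2 = -1): 4^2 + 3^2 + (-3)^2 = 34
v^2 = 17 - 34 = -17


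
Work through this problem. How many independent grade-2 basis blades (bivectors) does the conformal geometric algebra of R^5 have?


The conformal model of R^5 uses Cl(6,1) with m = 5 + 2 = 7 generators.
Number of grade-2 blades = C(m, 2) = C(7, 2)
= 7*6/2 = 21


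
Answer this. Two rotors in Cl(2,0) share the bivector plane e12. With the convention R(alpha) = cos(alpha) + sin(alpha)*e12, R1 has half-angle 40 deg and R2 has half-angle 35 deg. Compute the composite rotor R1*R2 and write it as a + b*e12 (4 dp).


Same-plane rotors commute and their half-angles add:
R1*R2 = cos(a1 + a2) + sin(a1 + a2)*e12.
a1 + a2 = 40 + 35 = 75 deg
cos(75 deg) = 0.2588
sin(75 deg) = 0.9659
R1*R2 = 0.2588 + 0.9659*e12


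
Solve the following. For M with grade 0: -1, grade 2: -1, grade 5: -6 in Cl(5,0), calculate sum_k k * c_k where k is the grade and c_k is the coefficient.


Grade-weighted sum = sum of grade_k * coefficient_k
0*(-1) = 0
2*(-1) = -2
5*(-6) = -30
Total = 0 + (-2) + (-30) = -32


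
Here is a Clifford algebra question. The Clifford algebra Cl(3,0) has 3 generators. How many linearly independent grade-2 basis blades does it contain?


Number of grade-k basis blades in Cl(p,q) with n = p + q is C(n, k).
n = 3 + 0 = 3
C(3, 2) = 3! / (2! * 1!)
= 6 / (2 * 1)
= 3


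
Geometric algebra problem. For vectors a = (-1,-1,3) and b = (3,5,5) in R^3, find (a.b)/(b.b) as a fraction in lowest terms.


Projection coefficient = (a . b) / (b . b)
a . b = (-1)*3 + (-1)*5 + 3*5
= -3 + (-5) + 15 = 7
b . b = 3^2 + 5^2 + 5^2
= 9 + 25 + 25 = 59
Coefficient = 7/59
In lowest terms: 7/59


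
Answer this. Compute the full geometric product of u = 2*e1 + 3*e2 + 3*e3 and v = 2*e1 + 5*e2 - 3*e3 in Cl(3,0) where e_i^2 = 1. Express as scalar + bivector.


In Cl(3,0): e_i^2 = 1, e_ie_j = -e_je_i for i != j.
Scalar part = u . v = 2*2 + 3*5 + 3*(-3)
= 4 + 15 + (-9) = 10
e12 coeff = 2*5 - 3*2 = 10 - 6 = 4
e13 coeff = 2*(-3) - 3*2 = -6 - 6 = -12
e23 coeff = 3*(-3) - 3*5 = -9 - 15 = -24
uv = 10 + 4*e12 - 12*e13 - 24*e23


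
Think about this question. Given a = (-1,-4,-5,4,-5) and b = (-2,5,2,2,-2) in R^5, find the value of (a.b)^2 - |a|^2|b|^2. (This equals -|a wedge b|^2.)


a . b = (-1)*(-2) + (-4)*5 + (-5)*2 + 4*2 + (-5)*(-2)
= 2 + (-20) + (-10) + 8 + 10 = -10
|a|^2 = (-1)^2 + (-4)^2 + (-5)^2 + 4^2 + (-5)^2 = 83
|b|^2 = (-2)^2 + 5^2 + 2^2 + 2^2 + (-2)^2 = 41
(a.b)^2 = (-10)^2 = 100
|a|^2 * |b|^2 = 83 * 41 = 3403
Result = 100 - 3403 = -3303


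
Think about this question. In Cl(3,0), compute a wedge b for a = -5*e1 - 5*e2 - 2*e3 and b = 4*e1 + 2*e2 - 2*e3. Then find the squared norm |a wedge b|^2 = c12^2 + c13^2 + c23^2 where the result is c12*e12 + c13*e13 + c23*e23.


a wedge b = (a1*b2 - a2*b1)*e12 + (a1*b3 - a3*b1)*e13 + (a2*b3 - a3*b2)*e23
e12 coeff: (-5)*2 - (-5)*4 = -10 - (-20) = 10
e13 coeff: (-5)*(-2) - (-2)*4 = 10 - (-8) = 18
e23 coeff: (-5)*(-2) - (-2)*2 = 10 - (-4) = 14
|a wedge b|^2 = 10^2 + 18^2 + 14^2
= 100 + 324 + 196
= 620


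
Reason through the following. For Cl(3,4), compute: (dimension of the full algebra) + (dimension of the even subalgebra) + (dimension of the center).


n = 3 + 4 = 7
Total dim = 2^7 = 128
Even subalgebra dim = 2^6 = 64
n is odd, so center dim = 2
Sum = 128 + 64 + 2 = 194


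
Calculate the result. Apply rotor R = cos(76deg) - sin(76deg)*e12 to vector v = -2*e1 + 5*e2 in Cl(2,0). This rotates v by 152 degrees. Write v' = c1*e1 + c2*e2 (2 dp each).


Rotor R = cos(76deg) - sin(76deg)*e12
Rotation angle theta = 2 * 76 = 152 degrees
v' = R*v*~R rotates v by theta.
cos(152deg) = -0.8829, sin(152deg) = 0.4695
v'_1 = -2*cos(152deg) - 5*sin(152deg)
= -2*(-0.8829) - 5*0.4695
= -0.58
v'_2 = -2*sin(152deg) + 5*cos(152deg)
= -2*0.4695 + 5*(-0.8829)
= -5.35
v' = -0.58*e1 - 5.35*e2


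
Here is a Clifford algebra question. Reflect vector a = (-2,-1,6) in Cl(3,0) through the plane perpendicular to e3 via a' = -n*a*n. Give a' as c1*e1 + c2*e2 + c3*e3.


Reflection formula: a' = -n*a*n, with n = e3 (unit vector, n^2 = 1).
For reflection through hyperplane perp to e3:
The component along e3 flips sign, others stay.
a = (-2, -1, 6)
a' = (-2, -1, -6)
a' = -2*e1 - 1*e2 - 6*e3


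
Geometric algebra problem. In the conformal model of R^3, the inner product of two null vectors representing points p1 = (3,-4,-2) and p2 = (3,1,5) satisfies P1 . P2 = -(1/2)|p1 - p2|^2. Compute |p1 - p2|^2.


p1 - p2 = (0, -5, -7)
|p1 - p2|^2 = 0^2 + (-5)^2 + (-7)^2
= 0 + 25 + 49
= 74


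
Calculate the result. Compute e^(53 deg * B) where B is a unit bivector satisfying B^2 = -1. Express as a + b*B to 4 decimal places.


For a unit bivector B with B^2 = -1, the exponential series gives
e^(theta*B) = cos(theta) + sin(theta)*B (the GA analogue of Euler's formula).
theta = 53 degrees = 0.925025 rad
cos(53 deg) = 0.6018
sin(53 deg) = 0.7986
exp(theta*B) = 0.6018 + 0.7986*B


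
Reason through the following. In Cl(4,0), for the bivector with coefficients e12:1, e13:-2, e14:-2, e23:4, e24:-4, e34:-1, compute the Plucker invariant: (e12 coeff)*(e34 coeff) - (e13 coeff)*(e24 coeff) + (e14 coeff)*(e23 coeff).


Plucker relation: af - be + cd
a*f = 1*(-1) = -1
b*e = (-2)*(-4) = 8
c*d = (-2)*4 = -8
af - be + cd = -1 - 8 + (-8)
= -17


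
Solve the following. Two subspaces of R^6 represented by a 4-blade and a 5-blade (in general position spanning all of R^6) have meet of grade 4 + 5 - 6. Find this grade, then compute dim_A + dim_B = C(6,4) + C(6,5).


Meet grade = grade(A) + grade(B) - n
= 4 + 5 - 6 = 3
C(6,4) = 15
C(6,5) = 6
dim_A + dim_B = 15 + 6 = 21


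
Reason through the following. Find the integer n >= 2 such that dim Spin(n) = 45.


dim Spin(n) = dim so(n) = n(n-1)/2.
Solve n(n-1)/2 = 45, i.e. n^2 - n - 90 = 0.
Discriminant = 1 + 8*45 = 361
n = (1 + sqrt(361))/2 = (1 + 19)/2 = 10


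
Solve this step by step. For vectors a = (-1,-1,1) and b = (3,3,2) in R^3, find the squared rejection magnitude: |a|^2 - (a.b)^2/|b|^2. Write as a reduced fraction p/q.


|a|^2 = (-1)^2 + (-1)^2 + 1^2 = 3
|b|^2 = 3^2 + 3^2 + 2^2 = 22
a . b = (-1)*3 + (-1)*3 + 1*2 = -4
(a.b)^2 = (-4)^2 = 16
|rej|^2 = 3 - 16/22
= (66 - 16)/22
= 50/22
In lowest terms: 25/11


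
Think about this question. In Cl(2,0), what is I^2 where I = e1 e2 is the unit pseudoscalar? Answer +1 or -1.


The pseudoscalar I = e1...e_n (product of all n generators) of Cl(p,q) satisfies I^2 = (-1)^(q + n(n-1)/2).
p = 2, q = 0, n = p + q = 2
n(n-1)/2 = 2 * 1 / 2 = 1
Exponent = q + n(n-1)/2 = 0 + 1 = 1
I^2 = (-1)^1 = -1


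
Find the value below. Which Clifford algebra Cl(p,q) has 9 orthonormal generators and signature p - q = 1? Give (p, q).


We need p + q = 9 and p - q = 1.
Adding: 2p = 9 + 1 = 10, so p = 5.
Then q = 9 - 5 = 4.
(p, q) = (5, 4)


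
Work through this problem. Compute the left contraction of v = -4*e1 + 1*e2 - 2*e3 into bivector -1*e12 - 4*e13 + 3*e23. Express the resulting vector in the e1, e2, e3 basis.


Left contraction v _| B = <vB>_1 (grade-1 part of the geometric product vB).
Using e1_|e12 = e2, e2_|e12 = -e1, e1_|e13 = e3, e3_|e13 = -e1, e2_|e23 = e3, e3_|e23 = -e2:
e1 coeff: -v2*b12 - v3*b13 = -(1)*(-1) - (-2)*(-4) = -7
e2 coeff: v1*b12 - v3*b23 = (-4)*(-1) - (-2)*(3) = 10
e3 coeff: v1*b13 + v2*b23 = (-4)*(-4) + (1)*(3) = 19
v _| B = -7*e1 + 10*e2 + 19*e3


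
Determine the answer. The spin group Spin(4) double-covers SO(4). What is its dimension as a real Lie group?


Spin(n) double-covers SO(n); both have Lie algebra so(n) of dimension n(n-1)/2.
n = 4
n(n-1) = 4 * 3 = 12
dim Spin(4) = 12/2 = 6


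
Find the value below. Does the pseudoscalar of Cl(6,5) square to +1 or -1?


The pseudoscalar I = e1...e_n (product of all n generators) of Cl(p,q) satisfies I^2 = (-1)^(q + n(n-1)/2).
p = 6, q = 5, n = p + q = 11
n(n-1)/2 = 11 * 10 / 2 = 55
Exponent = q + n(n-1)/2 = 5 + 55 = 60
I^2 = (-1)^60 = +1


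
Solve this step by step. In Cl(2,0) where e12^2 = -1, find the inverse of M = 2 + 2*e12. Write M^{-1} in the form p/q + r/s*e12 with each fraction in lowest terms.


M = 2 + 2*e12, where e12^2 = -1.
Since M commutes with its reverse ~M = a - b*e12, M * ~M = a^2 - b^2*e12^2 = a^2 + b^2.
So M^{-1} = ~M / (a^2 + b^2) = (a - b*e12)/(a^2 + b^2).
a^2 + b^2 = 4 + 4 = 8
Scalar part = 2/8 = 1/4
Bivector coeff = -2/8 = -1/4
M^{-1} = 1/4 - 1/4*e12


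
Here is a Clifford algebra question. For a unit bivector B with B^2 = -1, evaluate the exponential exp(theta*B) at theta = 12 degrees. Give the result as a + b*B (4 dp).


For a unit bivector B with B^2 = -1, the exponential series gives
e^(theta*B) = cos(theta) + sin(theta)*B (the GA analogue of Euler's formula).
theta = 12 degrees = 0.20944 rad
cos(12 deg) = 0.9781
sin(12 deg) = 0.2079
exp(theta*B) = 0.9781 + 0.2079*B


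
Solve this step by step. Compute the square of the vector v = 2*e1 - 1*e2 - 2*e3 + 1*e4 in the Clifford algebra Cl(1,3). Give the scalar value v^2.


v^2 = sum of c_i^2 * e_i^2
Positive signature terms (e_i^2 = +1): 2^2 = 4
Negative signature terms (e_j^2 = -1): (-1)^2 + (-2)^2 + 1^2 = 6
v^2 = 4 - 6 = -2


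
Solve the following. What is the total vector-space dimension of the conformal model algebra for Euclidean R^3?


The conformal model of R^3 uses Cl(4,1): the 3 Euclidean generators plus two extra orthogonal generators e+ (e+^2 = +1) and e- (e-^2 = -1), from which the null vectors e0, einf are built.
Number of generators m = 3 + 2 = 5.
dim Cl(p,q) = 2^m = 2^5 = 32


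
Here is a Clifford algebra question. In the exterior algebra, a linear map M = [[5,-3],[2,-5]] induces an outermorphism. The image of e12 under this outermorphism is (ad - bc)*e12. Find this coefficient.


The outermorphism of a linear map f sends e1^e2 to f(e1)^f(e2).
f(e1) = 5*e1 + 2*e2
f(e2) = -3*e1 - 5*e2
f(e1) ^ f(e2) = (5*e1 + 2*e2) ^ (-3*e1 - 5*e2)
= 5*(-5)*e12 + 2*(-3)*e21
= (-25 - (-6))*e12
= -19*e12
Coefficient = -19


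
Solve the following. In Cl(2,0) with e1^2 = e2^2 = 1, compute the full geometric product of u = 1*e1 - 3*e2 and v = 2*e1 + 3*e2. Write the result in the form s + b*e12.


Expand: (1*e1 - 3*e2)(2*e1 + 3*e2)
= 1*2*e1e1 + 1*3*e1e2 + (-3)*2*e2e1 + (-3)*3*e2e2
Using e1^2 = e2^2 = 1, e2e1 = -e1e2:
Scalar part s = 1*2 + (-3)*3 = 2 + (-9) = -7
Bivector part b = 1*3 - (-3)*2 = 3 - (-6) = 9
uv = -7 + 9*e12


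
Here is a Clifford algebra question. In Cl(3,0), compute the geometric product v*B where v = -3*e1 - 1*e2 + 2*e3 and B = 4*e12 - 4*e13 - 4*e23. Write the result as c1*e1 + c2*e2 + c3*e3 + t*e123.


vB has grade-1 (vector) and grade-3 (trivector) parts: vB = (v _| B) + (v ^ B).
Vector part <vB>_1:
  e1: -v2*b12 - v3*b13 = -(-1)*(4) - (2)*(-4) = 12
  e2: v1*b12 - v3*b23 = (-3)*(4) - (2)*(-4) = -4
  e3: v1*b13 + v2*b23 = (-3)*(-4) + (-1)*(-4) = 16
Trivector part <vB>_3:
  e123: v1*b23 - v2*b13 + v3*b12 = (-3)*(-4) - (-1)*(-4) + (2)*(4) = 16
vB = 12*e1 - 4*e2 + 16*e3 + 16*e123


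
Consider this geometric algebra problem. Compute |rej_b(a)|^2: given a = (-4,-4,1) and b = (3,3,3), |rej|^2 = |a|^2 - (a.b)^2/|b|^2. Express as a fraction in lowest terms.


|a|^2 = (-4)^2 + (-4)^2 + 1^2 = 33
|b|^2 = 3^2 + 3^2 + 3^2 = 27
a . b = (-4)*3 + (-4)*3 + 1*3 = -21
(a.b)^2 = (-21)^2 = 441
|rej|^2 = 33 - 441/27
= (891 - 441)/27
= 450/27
In lowest terms: 50/3


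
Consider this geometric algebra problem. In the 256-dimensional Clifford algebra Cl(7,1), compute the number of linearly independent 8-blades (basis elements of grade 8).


Number of grade-k basis blades in Cl(p,q) with n = p + q is C(n, k).
n = 7 + 1 = 8
C(8, 8) = 8! / (8! * 0!)
= 40320 / (40320 * 1)
= 1


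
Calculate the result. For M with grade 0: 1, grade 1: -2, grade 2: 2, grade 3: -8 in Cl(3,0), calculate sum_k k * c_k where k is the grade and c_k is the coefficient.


Grade-weighted sum = sum of grade_k * coefficient_k
0*1 = 0
1*(-2) = -2
2*2 = 4
3*(-8) = -24
Total = 0 + (-2) + 4 + (-24) = -22


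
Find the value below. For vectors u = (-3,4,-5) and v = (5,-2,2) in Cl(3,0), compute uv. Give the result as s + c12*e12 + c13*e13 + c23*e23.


In Cl(3,0): e_i^2 = 1, e_ie_j = -e_je_i for i != j.
Scalar part = u . v = (-3)*5 + 4*(-2) + (-5)*2
= -15 + (-8) + (-10) = -33
e12 coeff = (-3)*(-2) - 4*5 = 6 - 20 = -14
e13 coeff = (-3)*2 - (-5)*5 = -6 - (-25) = 19
e23 coeff = 4*2 - (-5)*(-2) = 8 - 10 = -2
uv = -33 - 14*e12 + 19*e13 - 2*e23


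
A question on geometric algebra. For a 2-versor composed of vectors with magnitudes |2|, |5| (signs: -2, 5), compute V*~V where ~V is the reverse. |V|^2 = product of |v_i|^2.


Each vector v_i has |v_i|^2 = s_i^2
Squared scales: (-2)^2 = 4, 5^2 = 25
|V|^2 = 4 * 25
= 100


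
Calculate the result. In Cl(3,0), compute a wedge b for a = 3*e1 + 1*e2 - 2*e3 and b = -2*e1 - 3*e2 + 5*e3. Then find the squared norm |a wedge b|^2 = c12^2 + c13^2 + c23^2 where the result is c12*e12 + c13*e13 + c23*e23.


a wedge b = (a1*b2 - a2*b1)*e12 + (a1*b3 - a3*b1)*e13 + (a2*b3 - a3*b2)*e23
e12 coeff: 3*(-3) - 1*(-2) = -9 - (-2) = -7
e13 coeff: 3*5 - (-2)*(-2) = 15 - 4 = 11
e23 coeff: 1*5 - (-2)*(-3) = 5 - 6 = -1
|a wedge b|^2 = (-7)^2 + 11^2 + (-1)^2
= 49 + 121 + 1
= 171


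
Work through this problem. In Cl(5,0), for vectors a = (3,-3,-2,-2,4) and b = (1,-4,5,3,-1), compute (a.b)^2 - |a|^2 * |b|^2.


a . b = 3*1 + (-3)*(-4) + (-2)*5 + (-2)*3 + 4*(-1)
= 3 + 12 + (-10) + (-6) + (-4) = -5
|a|^2 = 3^2 + (-3)^2 + (-2)^2 + (-2)^2 + 4^2 = 42
|b|^2 = 1^2 + (-4)^2 + 5^2 + 3^2 + (-1)^2 = 52
(a.b)^2 = (-5)^2 = 25
|a|^2 * |b|^2 = 42 * 52 = 2184
Result = 25 - 2184 = -2159


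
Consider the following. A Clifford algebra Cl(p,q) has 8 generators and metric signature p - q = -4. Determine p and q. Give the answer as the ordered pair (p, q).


We need p + q = 8 and p - q = -4.
Adding: 2p = 8 + (-4) = 4, so p = 2.
Then q = 8 - 2 = 6.
(p, q) = (2, 6)


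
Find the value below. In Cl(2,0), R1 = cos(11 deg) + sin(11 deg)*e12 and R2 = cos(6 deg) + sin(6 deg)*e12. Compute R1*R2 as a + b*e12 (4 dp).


Same-plane rotors commute and their half-angles add:
R1*R2 = cos(a1 + a2) + sin(a1 + a2)*e12.
a1 + a2 = 11 + 6 = 17 deg
cos(17 deg) = 0.9563
sin(17 deg) = 0.2924
R1*R2 = 0.9563 + 0.2924*e12


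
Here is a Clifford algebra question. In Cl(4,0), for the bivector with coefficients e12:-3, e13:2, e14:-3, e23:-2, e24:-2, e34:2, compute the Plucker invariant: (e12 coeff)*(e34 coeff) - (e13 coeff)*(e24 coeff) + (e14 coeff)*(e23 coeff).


Plucker relation: af - be + cd
a*f = (-3)*2 = -6
b*e = 2*(-2) = -4
c*d = (-3)*(-2) = 6
af - be + cd = -6 - (-4) + 6
= 4


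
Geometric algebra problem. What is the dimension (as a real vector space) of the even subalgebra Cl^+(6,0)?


Even subalgebra dimension = 2^(n-1)
n = 6 + 0 = 6
2^(6 - 1) = 2^5 = 32
Verification: sum of C(6,k) for even k = 1 + 15 + 15 + 1 = 32
Result = 32


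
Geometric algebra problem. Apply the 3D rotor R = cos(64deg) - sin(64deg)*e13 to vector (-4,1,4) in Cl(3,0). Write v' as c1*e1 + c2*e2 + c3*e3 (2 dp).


Rotor R = cos(64deg) - sin(64deg)*e13
Rotation angle theta = 2 * 64 = 128 degrees in the e13 plane (e1 -> e3).
The component perpendicular to the plane (e2) is invariant: v'_2 = v2 = 1.00
cos(128deg) = -0.6157, sin(128deg) = 0.7880
v'_1 = v1*cos(theta) - v3*sin(theta) = -4*(-0.6157) - 4*0.7880 = -0.69
v'_3 = v1*sin(theta) + v3*cos(theta) = -4*0.7880 + 4*(-0.6157) = -5.61
v' = -0.69*e1 + 1.00*e2 - 5.61*e3


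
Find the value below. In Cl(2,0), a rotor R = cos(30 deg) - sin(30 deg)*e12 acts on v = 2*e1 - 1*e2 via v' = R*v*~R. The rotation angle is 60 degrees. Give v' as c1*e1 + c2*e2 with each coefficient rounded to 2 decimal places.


Rotor R = cos(30deg) - sin(30deg)*e12
Rotation angle theta = 2 * 30 = 60 degrees
v' = R*v*~R rotates v by theta.
cos(60deg) = 0.5000, sin(60deg) = 0.8660
v'_1 = 2*cos(60deg) - (-1)*sin(60deg)
= 2*0.5000 - (-1)*0.8660
= 1.87
v'_2 = 2*sin(60deg) + (-1)*cos(60deg)
= 2*0.8660 + (-1)*0.5000
= 1.23
v' = 1.87*e1 + 1.23*e2


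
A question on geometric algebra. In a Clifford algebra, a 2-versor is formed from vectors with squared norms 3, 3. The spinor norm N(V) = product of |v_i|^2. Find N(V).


Spinor norm N(V) = |v1|^2 * |v2|^2 * ... * |v2|^2
= 3 * 3
Running product: 3, 9
N(V) = 9


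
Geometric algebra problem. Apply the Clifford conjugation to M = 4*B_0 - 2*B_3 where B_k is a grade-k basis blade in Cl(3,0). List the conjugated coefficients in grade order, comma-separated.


Clifford conjugate sign for grade k: (-1)^(k(k+1)/2)
Grade 0: (-1)^(0*1/2) = (-1)^0 = 1, coeff 4 -> 4
Grade 3: (-1)^(3*4/2) = (-1)^6 = 1, coeff -2 -> -2
Conjugated coefficients: 4, -2


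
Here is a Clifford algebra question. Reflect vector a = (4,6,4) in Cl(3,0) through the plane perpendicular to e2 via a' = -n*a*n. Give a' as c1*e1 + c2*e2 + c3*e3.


Reflection formula: a' = -n*a*n, with n = e2 (unit vector, n^2 = 1).
For reflection through hyperplane perp to e2:
The component along e2 flips sign, others stay.
a = (4, 6, 4)
a' = (4, -6, 4)
a' = 4*e1 - 6*e2 + 4*e3


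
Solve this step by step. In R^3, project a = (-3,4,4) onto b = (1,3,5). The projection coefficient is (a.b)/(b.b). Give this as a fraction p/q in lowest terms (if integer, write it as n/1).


Projection coefficient = (a . b) / (b . b)
a . b = (-3)*1 + 4*3 + 4*5
= -3 + 12 + 20 = 29
b . b = 1^2 + 3^2 + 5^2
= 1 + 9 + 25 = 35
Coefficient = 29/35
In lowest terms: 29/35


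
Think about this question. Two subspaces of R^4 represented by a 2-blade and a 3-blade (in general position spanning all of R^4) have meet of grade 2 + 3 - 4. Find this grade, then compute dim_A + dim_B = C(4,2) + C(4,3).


Meet grade = grade(A) + grade(B) - n
= 2 + 3 - 4 = 1
C(4,2) = 6
C(4,3) = 4
dim_A + dim_B = 6 + 4 = 10


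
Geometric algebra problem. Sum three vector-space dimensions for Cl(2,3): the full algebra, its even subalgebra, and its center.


n = 2 + 3 = 5
Total dim = 2^5 = 32
Even subalgebra dim = 2^4 = 16
n is odd, so center dim = 2
Sum = 32 + 16 + 2 = 50


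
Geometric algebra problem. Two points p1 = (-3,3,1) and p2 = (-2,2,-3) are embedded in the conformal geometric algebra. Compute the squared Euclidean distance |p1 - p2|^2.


p1 - p2 = (-1, 1, 4)
|p1 - p2|^2 = (-1)^2 + 1^2 + 4^2
= 1 + 1 + 16
= 18


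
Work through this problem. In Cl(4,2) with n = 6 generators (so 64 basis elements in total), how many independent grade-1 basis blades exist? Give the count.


Number of grade-k basis blades in Cl(p,q) with n = p + q is C(n, k).
n = 4 + 2 = 6
C(6, 1) = 6! / (1! * 5!)
= 720 / (1 * 120)
= 6


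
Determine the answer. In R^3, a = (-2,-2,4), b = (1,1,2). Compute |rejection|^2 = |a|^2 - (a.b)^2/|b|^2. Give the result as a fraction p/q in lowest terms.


|a|^2 = (-2)^2 + (-2)^2 + 4^2 = 24
|b|^2 = 1^2 + 1^2 + 2^2 = 6
a . b = (-2)*1 + (-2)*1 + 4*2 = 4
(a.b)^2 = 4^2 = 16
|rej|^2 = 24 - 16/6
= (144 - 16)/6
= 128/6
In lowest terms: 64/3


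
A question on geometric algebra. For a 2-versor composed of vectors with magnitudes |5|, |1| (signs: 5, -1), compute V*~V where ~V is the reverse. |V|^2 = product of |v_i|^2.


Each vector v_i has |v_i|^2 = s_i^2
Squared scales: 5^2 = 25, (-1)^2 = 1
|V|^2 = 25 * 1
= 25


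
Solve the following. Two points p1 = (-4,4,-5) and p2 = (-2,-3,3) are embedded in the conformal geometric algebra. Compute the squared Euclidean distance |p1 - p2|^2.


p1 - p2 = (-2, 7, -8)
|p1 - p2|^2 = (-2)^2 + 7^2 + (-8)^2
= 4 + 49 + 64
= 117


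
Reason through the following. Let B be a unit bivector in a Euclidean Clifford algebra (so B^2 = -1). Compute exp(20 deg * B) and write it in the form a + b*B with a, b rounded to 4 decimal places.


For a unit bivector B with B^2 = -1, the exponential series gives
e^(theta*B) = cos(theta) + sin(theta)*B (the GA analogue of Euler's formula).
theta = 20 degrees = 0.349066 rad
cos(20 deg) = 0.9397
sin(20 deg) = 0.3420
exp(theta*B) = 0.9397 + 0.3420*B


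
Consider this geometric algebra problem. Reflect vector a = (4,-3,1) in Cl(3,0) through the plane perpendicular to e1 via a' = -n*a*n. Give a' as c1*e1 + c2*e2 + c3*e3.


Reflection formula: a' = -n*a*n, with n = e1 (unit vector, n^2 = 1).
For reflection through hyperplane perp to e1:
The component along e1 flips sign, others stay.
a = (4, -3, 1)
a' = (-4, -3, 1)
a' = -4*e1 - 3*e2 + 1*e3


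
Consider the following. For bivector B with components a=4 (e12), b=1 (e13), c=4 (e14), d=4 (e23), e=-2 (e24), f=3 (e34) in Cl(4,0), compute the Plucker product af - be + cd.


Plucker relation: af - be + cd
a*f = 4*3 = 12
b*e = 1*(-2) = -2
c*d = 4*4 = 16
af - be + cd = 12 - (-2) + 16
= 30


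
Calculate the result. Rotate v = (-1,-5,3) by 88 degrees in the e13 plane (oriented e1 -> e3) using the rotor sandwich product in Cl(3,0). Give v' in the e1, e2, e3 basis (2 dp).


Rotor R = cos(44deg) - sin(44deg)*e13
Rotation angle theta = 2 * 44 = 88 degrees in the e13 plane (e1 -> e3).
The component perpendicular to the plane (e2) is invariant: v'_2 = v2 = -5.00
cos(88deg) = 0.0349, sin(88deg) = 0.9994
v'_1 = v1*cos(theta) - v3*sin(theta) = -1*0.0349 - 3*0.9994 = -3.03
v'_3 = v1*sin(theta) + v3*cos(theta) = -1*0.9994 + 3*0.0349 = -0.89
v' = -3.03*e1 - 5.00*e2 - 0.89*e3


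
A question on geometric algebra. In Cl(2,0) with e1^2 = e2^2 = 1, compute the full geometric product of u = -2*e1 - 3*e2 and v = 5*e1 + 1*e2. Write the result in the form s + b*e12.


Expand: (-2*e1 - 3*e2)(5*e1 + 1*e2)
= (-2)*5*e1e1 + (-2)*1*e1e2 + (-3)*5*e2e1 + (-3)*1*e2e2
Using e1^2 = e2^2 = 1, e2e1 = -e1e2:
Scalar part s = (-2)*5 + (-3)*1 = -10 + (-3) = -13
Bivector part b = (-2)*1 - (-3)*5 = -2 - (-15) = 13
uv = -13 + 13*e12


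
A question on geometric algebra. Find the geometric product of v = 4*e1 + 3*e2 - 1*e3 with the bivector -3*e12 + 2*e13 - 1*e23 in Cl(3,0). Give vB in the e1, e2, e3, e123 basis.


vB has grade-1 (vector) and grade-3 (trivector) parts: vB = (v _| B) + (v ^ B).
Vector part <vB>_1:
  e1: -v2*b12 - v3*b13 = -(3)*(-3) - (-1)*(2) = 11
  e2: v1*b12 - v3*b23 = (4)*(-3) - (-1)*(-1) = -13
  e3: v1*b13 + v2*b23 = (4)*(2) + (3)*(-1) = 5
Trivector part <vB>_3:
  e123: v1*b23 - v2*b13 + v3*b12 = (4)*(-1) - (3)*(2) + (-1)*(-3) = -7
vB = 11*e1 - 13*e2 + 5*e3 - 7*e123


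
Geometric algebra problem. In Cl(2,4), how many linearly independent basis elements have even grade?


Even subalgebra dimension = 2^(n-1)
n = 2 + 4 = 6
2^(6 - 1) = 2^5 = 32
Verification: sum of C(6,k) for even k = 1 + 15 + 15 + 1 = 32
Result = 32


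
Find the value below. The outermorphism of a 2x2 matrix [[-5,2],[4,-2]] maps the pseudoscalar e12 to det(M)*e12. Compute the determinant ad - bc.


The outermorphism of a linear map f sends e1^e2 to f(e1)^f(e2).
f(e1) = -5*e1 + 4*e2
f(e2) = 2*e1 - 2*e2
f(e1) ^ f(e2) = (-5*e1 + 4*e2) ^ (2*e1 - 2*e2)
= (-5)*(-2)*e12 + 4*2*e21
= (10 - 8)*e12
= 2*e12
Coefficient = 2


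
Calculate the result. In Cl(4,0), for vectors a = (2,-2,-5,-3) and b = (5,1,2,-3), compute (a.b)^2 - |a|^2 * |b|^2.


a . b = 2*5 + (-2)*1 + (-5)*2 + (-3)*(-3)
= 10 + (-2) + (-10) + 9 = 7
|a|^2 = 2^2 + (-2)^2 + (-5)^2 + (-3)^2 = 42
|b|^2 = 5^2 + 1^2 + 2^2 + (-3)^2 = 39
(a.b)^2 = 7^2 = 49
|a|^2 * |b|^2 = 42 * 39 = 1638
Result = 49 - 1638 = -1589


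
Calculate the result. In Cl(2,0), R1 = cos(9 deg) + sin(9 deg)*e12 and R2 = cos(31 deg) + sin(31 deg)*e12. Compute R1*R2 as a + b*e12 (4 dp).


Same-plane rotors commute and their half-angles add:
R1*R2 = cos(a1 + a2) + sin(a1 + a2)*e12.
a1 + a2 = 9 + 31 = 40 deg
cos(40 deg) = 0.7660
sin(40 deg) = 0.6428
R1*R2 = 0.7660 + 0.6428*e12


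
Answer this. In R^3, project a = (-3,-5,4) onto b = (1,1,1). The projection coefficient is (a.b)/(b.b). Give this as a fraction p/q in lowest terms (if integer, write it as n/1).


Projection coefficient = (a . b) / (b . b)
a . b = (-3)*1 + (-5)*1 + 4*1
= -3 + (-5) + 4 = -4
b . b = 1^2 + 1^2 + 1^2
= 1 + 1 + 1 = 3
Coefficient = -4/3
In lowest terms: -4/3


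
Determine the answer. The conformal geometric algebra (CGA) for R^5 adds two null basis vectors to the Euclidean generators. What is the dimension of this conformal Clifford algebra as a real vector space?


The conformal model of R^5 uses Cl(6,1): the 5 Euclidean generators plus two extra orthogonal generators e+ (e+^2 = +1) and e- (e-^2 = -1), from which the null vectors e0, einf are built.
Number of generators m = 5 + 2 = 7.
dim Cl(p,q) = 2^m = 2^7 = 128


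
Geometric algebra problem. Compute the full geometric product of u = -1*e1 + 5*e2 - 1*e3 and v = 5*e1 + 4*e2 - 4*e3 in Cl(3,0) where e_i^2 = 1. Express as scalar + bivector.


In Cl(3,0): e_i^2 = 1, e_ie_j = -e_je_i for i != j.
Scalar part = u . v = (-1)*5 + 5*4 + (-1)*(-4)
= -5 + 20 + 4 = 19
e12 coeff = (-1)*4 - 5*5 = -4 - 25 = -29
e13 coeff = (-1)*(-4) - (-1)*5 = 4 - (-5) = 9
e23 coeff = 5*(-4) - (-1)*4 = -20 - (-4) = -16
uv = 19 - 29*e12 + 9*e13 - 16*e23


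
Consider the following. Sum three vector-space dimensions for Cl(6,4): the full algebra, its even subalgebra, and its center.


n = 6 + 4 = 10
Total dim = 2^10 = 1024
Even subalgebra dim = 2^9 = 512
n is even, so center dim = 1
Sum = 1024 + 512 + 1 = 1537


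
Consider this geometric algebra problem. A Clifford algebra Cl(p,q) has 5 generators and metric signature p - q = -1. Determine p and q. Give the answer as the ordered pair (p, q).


We need p + q = 5 and p - q = -1.
Adding: 2p = 5 + (-1) = 4, so p = 2.
Then q = 5 - 2 = 3.
(p, q) = (2, 3)


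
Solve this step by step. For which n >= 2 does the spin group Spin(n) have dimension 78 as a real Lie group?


dim Spin(n) = dim so(n) = n(n-1)/2.
Solve n(n-1)/2 = 78, i.e. n^2 - n - 156 = 0.
Discriminant = 1 + 8*78 = 625
n = (1 + sqrt(625))/2 = (1 + 25)/2 = 13


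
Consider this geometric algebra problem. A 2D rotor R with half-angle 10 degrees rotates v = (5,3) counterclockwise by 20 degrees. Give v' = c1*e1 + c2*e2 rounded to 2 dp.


Rotor R = cos(10deg) - sin(10deg)*e12
Rotation angle theta = 2 * 10 = 20 degrees
v' = R*v*~R rotates v by theta.
cos(20deg) = 0.9397, sin(20deg) = 0.3420
v'_1 = 5*cos(20deg) - 3*sin(20deg)
= 5*0.9397 - 3*0.3420
= 3.67
v'_2 = 5*sin(20deg) + 3*cos(20deg)
= 5*0.3420 + 3*0.9397
= 4.53
v' = 3.67*e1 + 4.53*e2


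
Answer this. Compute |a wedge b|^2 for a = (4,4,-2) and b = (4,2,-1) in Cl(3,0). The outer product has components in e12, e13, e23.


a wedge b = (a1*b2 - a2*b1)*e12 + (a1*b3 - a3*b1)*e13 + (a2*b3 - a3*b2)*e23
e12 coeff: 4*2 - 4*4 = 8 - 16 = -8
e13 coeff: 4*(-1) - (-2)*4 = -4 - (-8) = 4
e23 coeff: 4*(-1) - (-2)*2 = -4 - (-4) = 0
|a wedge b|^2 = (-8)^2 + 4^2 + 0^2
= 64 + 16 + 0
= 80


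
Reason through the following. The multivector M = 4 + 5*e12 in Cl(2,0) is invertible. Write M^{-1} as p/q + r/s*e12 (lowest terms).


M = 4 + 5*e12, where e12^2 = -1.
Since M commutes with its reverse ~M = a - b*e12, M * ~M = a^2 - b^2*e12^2 = a^2 + b^2.
So M^{-1} = ~M / (a^2 + b^2) = (a - b*e12)/(a^2 + b^2).
a^2 + b^2 = 16 + 25 = 41
Scalar part = 4/41 = 4/41
Bivector coeff = -5/41 = -5/41
M^{-1} = 4/41 - 5/41*e12


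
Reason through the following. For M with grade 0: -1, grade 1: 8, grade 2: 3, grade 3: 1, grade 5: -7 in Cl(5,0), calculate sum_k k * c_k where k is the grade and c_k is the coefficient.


Grade-weighted sum = sum of grade_k * coefficient_k
0*(-1) = 0
1*8 = 8
2*3 = 6
3*1 = 3
5*(-7) = -35
Total = 0 + 8 + 6 + 3 + (-35) = -18


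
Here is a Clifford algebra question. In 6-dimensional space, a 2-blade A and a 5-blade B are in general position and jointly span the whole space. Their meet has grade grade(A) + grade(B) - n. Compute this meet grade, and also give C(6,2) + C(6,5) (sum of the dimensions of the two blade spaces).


Meet grade = grade(A) + grade(B) - n
= 2 + 5 - 6 = 1
C(6,2) = 15
C(6,5) = 6
dim_A + dim_B = 15 + 6 = 21


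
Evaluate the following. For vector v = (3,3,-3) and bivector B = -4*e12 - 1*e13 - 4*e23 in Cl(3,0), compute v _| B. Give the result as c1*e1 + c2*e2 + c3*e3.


Left contraction v _| B = <vB>_1 (grade-1 part of the geometric product vB).
Using e1_|e12 = e2, e2_|e12 = -e1, e1_|e13 = e3, e3_|e13 = -e1, e2_|e23 = e3, e3_|e23 = -e2:
e1 coeff: -v2*b12 - v3*b13 = -(3)*(-4) - (-3)*(-1) = 9
e2 coeff: v1*b12 - v3*b23 = (3)*(-4) - (-3)*(-4) = -24
e3 coeff: v1*b13 + v2*b23 = (3)*(-1) + (3)*(-4) = -15
v _| B = 9*e1 - 24*e2 - 15*e3


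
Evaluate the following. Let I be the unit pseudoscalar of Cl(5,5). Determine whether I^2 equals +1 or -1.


The pseudoscalar I = e1...e_n (product of all n generators) of Cl(p,q) satisfies I^2 = (-1)^(q + n(n-1)/2).
p = 5, q = 5, n = p + q = 10
n(n-1)/2 = 10 * 9 / 2 = 45
Exponent = q + n(n-1)/2 = 5 + 45 = 50
I^2 = (-1)^50 = +1


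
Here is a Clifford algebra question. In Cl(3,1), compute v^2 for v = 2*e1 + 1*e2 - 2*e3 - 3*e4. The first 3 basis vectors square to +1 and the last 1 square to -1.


v^2 = sum of c_i^2 * e_i^2
Positive signature terms (e_i^2 = +1): 2^2 + 1^2 + (-2)^2 = 9
Negative signature terms (e_j^2 = -1): (-3)^2 = 9
v^2 = 9 - 9 = 0


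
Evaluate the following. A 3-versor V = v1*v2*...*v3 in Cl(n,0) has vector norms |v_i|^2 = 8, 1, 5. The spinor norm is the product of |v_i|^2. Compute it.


Spinor norm N(V) = |v1|^2 * |v2|^2 * ... * |v3|^2
= 8 * 1 * 5
Running product: 8, 8, 40
N(V) = 40


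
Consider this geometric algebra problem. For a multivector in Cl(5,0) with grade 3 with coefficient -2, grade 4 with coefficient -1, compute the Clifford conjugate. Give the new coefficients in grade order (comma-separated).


Clifford conjugate sign for grade k: (-1)^(k(k+1)/2)
Grade 3: (-1)^(3*4/2) = (-1)^6 = 1, coeff -2 -> -2
Grade 4: (-1)^(4*5/2) = (-1)^10 = 1, coeff -1 -> -1
Conjugated coefficients: -2, -1


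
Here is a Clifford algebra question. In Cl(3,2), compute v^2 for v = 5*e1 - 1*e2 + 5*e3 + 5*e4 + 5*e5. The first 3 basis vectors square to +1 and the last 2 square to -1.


v^2 = sum of c_i^2 * e_i^2
Positive signature terms (e_i^2 = +1): 5^2 + (-1)^2 + 5^2 = 51
Negative signature terms (e_j^2 = -1): 5^2 + 5^2 = 50
v^2 = 51 - 50 = 1


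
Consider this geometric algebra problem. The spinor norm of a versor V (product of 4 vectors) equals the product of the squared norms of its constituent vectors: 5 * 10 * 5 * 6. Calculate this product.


Spinor norm N(V) = |v1|^2 * |v2|^2 * ... * |v4|^2
= 5 * 10 * 5 * 6
Running product: 5, 50, 250, 1500
N(V) = 1500


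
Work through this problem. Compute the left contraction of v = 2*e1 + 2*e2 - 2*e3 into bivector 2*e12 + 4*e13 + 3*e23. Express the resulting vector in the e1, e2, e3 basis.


Left contraction v _| B = <vB>_1 (grade-1 part of the geometric product vB).
Using e1_|e12 = e2, e2_|e12 = -e1, e1_|e13 = e3, e3_|e13 = -e1, e2_|e23 = e3, e3_|e23 = -e2:
e1 coeff: -v2*b12 - v3*b13 = -(2)*(2) - (-2)*(4) = 4
e2 coeff: v1*b12 - v3*b23 = (2)*(2) - (-2)*(3) = 10
e3 coeff: v1*b13 + v2*b23 = (2)*(4) + (2)*(3) = 14
v _| B = 4*e1 + 10*e2 + 14*e3


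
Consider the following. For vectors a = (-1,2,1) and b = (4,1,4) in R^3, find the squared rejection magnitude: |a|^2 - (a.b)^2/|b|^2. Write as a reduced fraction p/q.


|a|^2 = (-1)^2 + 2^2 + 1^2 = 6
|b|^2 = 4^2 + 1^2 + 4^2 = 33
a . b = (-1)*4 + 2*1 + 1*4 = 2
(a.b)^2 = 2^2 = 4
|rej|^2 = 6 - 4/33
= (198 - 4)/33
= 194/33
In lowest terms: 194/33


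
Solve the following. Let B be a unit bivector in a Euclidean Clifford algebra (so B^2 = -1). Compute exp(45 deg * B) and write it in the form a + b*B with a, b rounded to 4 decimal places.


For a unit bivector B with B^2 = -1, the exponential series gives
e^(theta*B) = cos(theta) + sin(theta)*B (the GA analogue of Euler's formula).
theta = 45 degrees = 0.785398 rad
cos(45 deg) = 0.7071
sin(45 deg) = 0.7071
exp(theta*B) = 0.7071 + 0.7071*B


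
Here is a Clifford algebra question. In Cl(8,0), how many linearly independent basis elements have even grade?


Even subalgebra dimension = 2^(n-1)
n = 8 + 0 = 8
2^(8 - 1) = 2^7 = 128
Verification: sum of C(8,k) for even k = 1 + 28 + 70 + 28 + 1 = 128
Result = 128


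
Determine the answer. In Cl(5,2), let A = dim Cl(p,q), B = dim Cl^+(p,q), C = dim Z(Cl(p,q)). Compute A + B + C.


n = 5 + 2 = 7
Total dim = 2^7 = 128
Even subalgebra dim = 2^6 = 64
n is odd, so center dim = 2
Sum = 128 + 64 + 2 = 194


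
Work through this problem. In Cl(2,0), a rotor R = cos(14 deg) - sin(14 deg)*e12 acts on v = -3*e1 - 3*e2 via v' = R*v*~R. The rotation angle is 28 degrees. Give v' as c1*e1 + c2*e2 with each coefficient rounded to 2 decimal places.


Rotor R = cos(14deg) - sin(14deg)*e12
Rotation angle theta = 2 * 14 = 28 degrees
v' = R*v*~R rotates v by theta.
cos(28deg) = 0.8829, sin(28deg) = 0.4695
v'_1 = -3*cos(28deg) - (-3)*sin(28deg)
= -3*0.8829 - (-3)*0.4695
= -1.24
v'_2 = -3*sin(28deg) + (-3)*cos(28deg)
= -3*0.4695 + (-3)*0.8829
= -4.06
v' = -1.24*e1 - 4.06*e2


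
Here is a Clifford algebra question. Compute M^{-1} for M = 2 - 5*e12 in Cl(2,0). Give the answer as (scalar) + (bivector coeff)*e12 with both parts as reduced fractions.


M = 2 - 5*e12, where e12^2 = -1.
Since M commutes with its reverse ~M = a - b*e12, M * ~M = a^2 - b^2*e12^2 = a^2 + b^2.
So M^{-1} = ~M / (a^2 + b^2) = (a - b*e12)/(a^2 + b^2).
a^2 + b^2 = 4 + 25 = 29
Scalar part = 2/29 = 2/29
Bivector coeff = 5/29 = 5/29
M^{-1} = 2/29 + 5/29*e12


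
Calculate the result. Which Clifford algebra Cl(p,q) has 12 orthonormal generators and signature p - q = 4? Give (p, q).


We need p + q = 12 and p - q = 4.
Adding: 2p = 12 + 4 = 16, so p = 8.
Then q = 12 - 8 = 4.
(p, q) = (8, 4)


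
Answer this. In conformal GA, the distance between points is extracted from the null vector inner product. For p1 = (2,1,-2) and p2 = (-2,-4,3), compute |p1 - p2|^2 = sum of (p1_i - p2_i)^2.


p1 - p2 = (4, 5, -5)
|p1 - p2|^2 = 4^2 + 5^2 + (-5)^2
= 16 + 25 + 25
= 66


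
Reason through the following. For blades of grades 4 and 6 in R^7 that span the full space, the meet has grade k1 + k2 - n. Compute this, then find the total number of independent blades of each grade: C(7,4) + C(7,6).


Meet grade = grade(A) + grade(B) - n
= 4 + 6 - 7 = 3
C(7,4) = 35
C(7,6) = 7
dim_A + dim_B = 35 + 7 = 42


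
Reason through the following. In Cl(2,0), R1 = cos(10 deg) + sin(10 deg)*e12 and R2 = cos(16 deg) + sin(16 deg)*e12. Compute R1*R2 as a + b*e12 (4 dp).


Same-plane rotors commute and their half-angles add:
R1*R2 = cos(a1 + a2) + sin(a1 + a2)*e12.
a1 + a2 = 10 + 16 = 26 deg
cos(26 deg) = 0.8988
sin(26 deg) = 0.4384
R1*R2 = 0.8988 + 0.4384*e12


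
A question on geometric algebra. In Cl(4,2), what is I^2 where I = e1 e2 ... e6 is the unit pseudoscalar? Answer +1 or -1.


The pseudoscalar I = e1...e_n (product of all n generators) of Cl(p,q) satisfies I^2 = (-1)^(q + n(n-1)/2).
p = 4, q = 2, n = p + q = 6
n(n-1)/2 = 6 * 5 / 2 = 15
Exponent = q + n(n-1)/2 = 2 + 15 = 17
I^2 = (-1)^17 = -1
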